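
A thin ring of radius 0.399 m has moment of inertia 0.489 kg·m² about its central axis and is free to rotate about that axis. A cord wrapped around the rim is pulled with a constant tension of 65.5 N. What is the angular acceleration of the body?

τ = F R = (65.5)(0.399) = 26.13 N·m.
Newton's second law for rotation, τ = Iα, gives α = τ/I = 26.13/0.4890 = 53.44 rad/s².

α ≈ 53.4 rad/s²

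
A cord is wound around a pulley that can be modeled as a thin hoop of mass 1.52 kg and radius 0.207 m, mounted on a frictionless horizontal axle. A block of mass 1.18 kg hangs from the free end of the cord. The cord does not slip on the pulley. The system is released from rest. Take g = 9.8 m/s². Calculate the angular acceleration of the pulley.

I = MR² = (1.52)(0.207)² = 0.06513 kg·m².
Block: mg − T = ma. Pulley: TR = Iα. No-slip: a = αR, so T = (I/R²)a = 1.520·a.
Then mg = (m + 1.520)a, so a = (1.18)(9.8)/(1.18 + 1.520) = 4.283 m/s².
α = a/R = 4.283/0.207 = 20.69 rad/s².

α ≈ 20.7 rad/s²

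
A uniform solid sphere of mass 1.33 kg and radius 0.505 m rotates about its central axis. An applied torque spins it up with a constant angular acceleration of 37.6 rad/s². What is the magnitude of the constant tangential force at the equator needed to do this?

F ≈ 10.1 N

I = (2/5)MR² = (2/5)(1.33)(0.505)² = 0.1357 kg·m².
The required torque is τ = Iα = (0.1357)(37.60) = 5.101 N·m.
A tangential force at the equator gives τ = FR, so F = τ/R = 5.101/0.505 = 10.10 N.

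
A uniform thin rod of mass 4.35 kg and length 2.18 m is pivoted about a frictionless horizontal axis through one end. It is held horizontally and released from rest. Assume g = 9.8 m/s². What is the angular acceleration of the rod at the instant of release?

α ≈ 6.74 rad/s²

About the pivot, I = (1/3)ML² = (1/3)(4.35)(2.18)² = 6.891 kg·m².
The weight acts at the center, a distance L/2 = 1.090 m from the pivot; τ = Mg(L/2) = 46.47 N·m.
α = τ/I = 46.47/6.891 = 6.743 rad/s².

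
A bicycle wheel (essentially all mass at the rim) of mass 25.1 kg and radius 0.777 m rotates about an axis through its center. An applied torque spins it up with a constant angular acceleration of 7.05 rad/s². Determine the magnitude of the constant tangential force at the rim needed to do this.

I = MR² = (25.1)(0.777)² = 15.15 kg·m².
The required torque is τ = Iα = (15.15)(7.050) = 106.8 N·m.
A tangential force at the rim gives τ = FR, so F = τ/R = 106.8/0.777 = 137.5 N.

F ≈ 137 N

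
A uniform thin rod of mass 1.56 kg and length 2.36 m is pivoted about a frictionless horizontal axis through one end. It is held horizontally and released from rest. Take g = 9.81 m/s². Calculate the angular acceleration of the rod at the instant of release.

About the pivot, I = (1/3)ML² = (1/3)(1.56)(2.36)² = 2.896 kg·m².
The weight acts at the center, a distance L/2 = 1.180 m from the pivot; τ = Mg(L/2) = 18.06 N·m.
α = τ/I = 18.06/2.896 = 6.235 rad/s².
(Equivalently α = (3g/(2L)) = 6.235 rad/s².)

α ≈ 6.24 rad/s²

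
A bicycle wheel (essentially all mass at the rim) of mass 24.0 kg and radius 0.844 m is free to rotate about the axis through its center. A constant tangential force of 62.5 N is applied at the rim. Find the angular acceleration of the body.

I = MR² = (24.0)(0.844)² = 17.10 kg·m².
τ = F R = (62.5)(0.844) = 52.75 N·m.
Newton's second law for rotation, τ = Iα, gives α = τ/I = 52.75/17.10 = 3.086 rad/s².

α ≈ 3.09 rad/s²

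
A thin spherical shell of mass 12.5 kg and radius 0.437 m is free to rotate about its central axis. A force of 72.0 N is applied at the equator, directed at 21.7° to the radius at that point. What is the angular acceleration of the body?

α ≈ 7.31 rad/s²

I = (2/3)MR² = (2/3)(12.5)(0.437)² = 1.591 kg·m².
Only the tangential component produces torque: τ = F R sinθ = (72.0)(0.437) sin 21.7° = 11.63 N·m.
Newton's second law for rotation, τ = Iα, gives α = τ/I = 11.63/1.591 = 7.310 rad/s².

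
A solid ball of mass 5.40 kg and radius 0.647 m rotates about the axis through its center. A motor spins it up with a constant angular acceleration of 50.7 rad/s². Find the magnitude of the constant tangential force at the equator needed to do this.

F ≈ 70.9 N

I = (2/5)MR² = (2/5)(5.40)(0.647)² = 0.9042 kg·m².
The required torque is τ = Iα = (0.9042)(50.70) = 45.84 N·m.
A tangential force at the equator gives τ = FR, so F = τ/R = 45.84/0.647 = 70.85 N.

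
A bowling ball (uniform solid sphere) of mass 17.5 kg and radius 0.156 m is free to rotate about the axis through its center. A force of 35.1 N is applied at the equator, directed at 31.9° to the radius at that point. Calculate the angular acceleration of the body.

I = (2/5)MR² = (2/5)(17.5)(0.156)² = 0.1704 kg·m².
Only the tangential component produces torque: τ = F R sinθ = (35.1)(0.156) sin 31.9° = 2.894 N·m.
Newton's second law for rotation, τ = Iα, gives α = τ/I = 2.894/0.1704 = 16.99 rad/s².

α ≈ 17.0 rad/s²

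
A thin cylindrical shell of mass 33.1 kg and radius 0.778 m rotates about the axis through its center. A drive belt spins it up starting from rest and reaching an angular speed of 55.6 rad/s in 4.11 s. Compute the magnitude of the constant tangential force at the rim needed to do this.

F ≈ 348 N

I = MR² = (33.1)(0.778)² = 20.03 kg·m².
α = Δω/Δt = (55.6 − 0)/4.11 = 13.53 rad/s².
The required torque is τ = Iα = (20.03)(13.53) = 271.0 N·m.
A tangential force at the rim gives τ = FR, so F = τ/R = 271.0/0.778 = 348.4 N.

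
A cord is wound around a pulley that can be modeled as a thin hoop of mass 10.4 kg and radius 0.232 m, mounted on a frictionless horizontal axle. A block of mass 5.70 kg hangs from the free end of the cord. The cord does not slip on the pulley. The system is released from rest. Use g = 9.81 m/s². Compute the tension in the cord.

I = MR² = (10.4)(0.232)² = 0.5598 kg·m².
Block: mg − T = ma. Pulley: TR = Iα. No-slip: a = αR, so T = (I/R²)a = 10.40·a.
Then mg = (m + 10.40)a, so a = (5.70)(9.81)/(5.70 + 10.40) = 3.473 m/s².
T = 10.40·a = 36.12 N.

T ≈ 36.1 N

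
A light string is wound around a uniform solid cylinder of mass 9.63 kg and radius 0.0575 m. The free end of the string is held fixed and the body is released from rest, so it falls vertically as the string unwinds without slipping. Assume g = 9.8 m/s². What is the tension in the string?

T ≈ 31.5 N

Translation: Mg − T = Ma. Rotation about the center: TR = Iα with I = ½MR².
With a = αR: T = (I/R²)a = (1/2)M a, so Mg = (1 + 0.5000)Ma.
a = g/(1 + 0.5000) = 9.8/1.500 = 6.533 m/s².
T = 0.5000·M·a = (0.5000)(9.63)(6.533) = 31.46 N.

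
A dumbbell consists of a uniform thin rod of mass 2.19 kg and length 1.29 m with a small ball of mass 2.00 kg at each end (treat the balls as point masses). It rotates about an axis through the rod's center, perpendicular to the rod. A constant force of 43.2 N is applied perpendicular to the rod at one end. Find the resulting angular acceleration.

α ≈ 14.2 rad/s²

I_rod = (1/12)ML² = (1/12)(2.19)(1.29)² = 0.3037 kg·m².
I_balls = 2·m·(L/2)² = 2(2.00)(0.6450)² = 1.664 kg·m².
Total I = 1.968 kg·m².
τ = F·(L/2) = (43.2)(0.645) = 27.86 N·m.
α = τ/I = 27.86/1.968 = 14.16 rad/s².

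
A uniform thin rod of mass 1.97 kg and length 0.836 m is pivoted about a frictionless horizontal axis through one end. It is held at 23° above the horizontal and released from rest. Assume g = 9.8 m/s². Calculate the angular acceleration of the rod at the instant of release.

α ≈ 16.2 rad/s²

About the pivot, I = (1/3)ML² = (1/3)(1.97)(0.836)² = 0.4589 kg·m².
The weight acts at the center, a distance L/2 = 0.4180 m from the pivot; τ = Mg(L/2) cos 23° = 7.428 N·m.
α = τ/I = 7.428/0.4589 = 16.19 rad/s².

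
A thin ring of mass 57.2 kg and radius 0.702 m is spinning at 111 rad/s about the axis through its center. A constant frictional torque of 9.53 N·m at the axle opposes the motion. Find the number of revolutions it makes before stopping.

I = MR² = (57.2)(0.702)² = 28.19 kg·m².
The net torque has magnitude 9.53 N·m, opposing ω.
|α| = τ/I = 9.530/28.19 = 0.3381 rad/s² (deceleration).
ω² = ω₀² − 2|α|θ with ω = 0 ⇒ θ = ω₀²/(2|α|) = 18220 rad = 2900 rev.

≈ 2900 revolutions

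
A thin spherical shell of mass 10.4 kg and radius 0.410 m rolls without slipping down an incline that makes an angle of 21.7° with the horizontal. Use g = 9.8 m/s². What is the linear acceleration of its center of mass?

a ≈ 2.17 m/s²

Translation along the incline: Mg sinθ − f = Ma.
Rotation about the center: fR = Iα with I = (2/3)MR². No-slip gives a = αR, so f = (I/R²)a = (2/3)M a.
Substituting: Mg sinθ = (1 + 0.6667)Ma, so a = g sinθ/(1 + 0.6667) = (9.8) sin 21.7° / 1.667 = 2.174 m/s².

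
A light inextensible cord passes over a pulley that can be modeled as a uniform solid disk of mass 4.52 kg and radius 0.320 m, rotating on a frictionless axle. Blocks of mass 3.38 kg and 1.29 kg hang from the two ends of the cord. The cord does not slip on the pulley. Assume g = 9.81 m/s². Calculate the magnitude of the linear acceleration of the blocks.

a ≈ 2.96 m/s²

I = ½MR² = (1/2)(4.52)(0.320)² = 0.2314 kg·m².
Heavier block: m₁g − T₁ = m₁a. Lighter block: T₂ − m₂g = m₂a.
Pulley: (T₁ − T₂)R = Iα = I(a/R), so T₁ − T₂ = (I/R²)a = (1/2)M_p a = 2.260·a.
Adding the three: (m₁ − m₂)g = (m₁ + m₂ + 2.260)a, so a = (3.38 − 1.29)(9.81)/(3.38 + 1.29 + 2.260) = 2.959 m/s².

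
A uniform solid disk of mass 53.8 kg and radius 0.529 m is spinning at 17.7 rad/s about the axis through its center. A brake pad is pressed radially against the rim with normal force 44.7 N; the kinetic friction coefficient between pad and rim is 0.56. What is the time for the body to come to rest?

I = ½MR² = (1/2)(53.8)(0.529)² = 7.528 kg·m².
Friction force f = μN = (0.56)(44.7) = 25.03 N at the rim; torque magnitude τ = fR = 13.24 N·m, opposing ω.
|α| = τ/I = 13.24/7.528 = 1.759 rad/s² (deceleration).
0 = ω₀ − |α|t ⇒ t = ω₀/|α| = 17.7/1.759 = 10.06 s.

t ≈ 10.1 s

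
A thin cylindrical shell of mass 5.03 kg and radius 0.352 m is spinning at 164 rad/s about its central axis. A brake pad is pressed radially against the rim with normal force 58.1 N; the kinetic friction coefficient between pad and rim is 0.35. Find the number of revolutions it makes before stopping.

I = MR² = (5.03)(0.352)² = 0.6232 kg·m².
Friction force f = μN = (0.35)(58.1) = 20.34 N at the rim; torque magnitude τ = fR = 7.158 N·m, opposing ω.
|α| = τ/I = 7.158/0.6232 = 11.49 rad/s² (deceleration).
ω² = ω₀² − 2|α|θ with ω = 0 ⇒ θ = ω₀²/(2|α|) = 1171 rad = 186.4 rev.

≈ 186 revolutions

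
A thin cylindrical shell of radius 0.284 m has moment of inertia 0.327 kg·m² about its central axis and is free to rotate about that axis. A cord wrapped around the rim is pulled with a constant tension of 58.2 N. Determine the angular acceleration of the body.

τ = F R = (58.2)(0.284) = 16.53 N·m.
Newton's second law for rotation, τ = Iα, gives α = τ/I = 16.53/0.3270 = 50.55 rad/s².

α ≈ 50.5 rad/s²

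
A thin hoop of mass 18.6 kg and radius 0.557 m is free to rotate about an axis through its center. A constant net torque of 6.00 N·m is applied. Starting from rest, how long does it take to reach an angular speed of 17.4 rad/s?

I = MR² = (18.6)(0.557)² = 5.771 kg·m².
α = τ/I = 6.00/5.771 = 1.040 rad/s².
ω = αt ⇒ t = ω/α = 17.4/1.040 = 16.73 s.

t ≈ 16.7 s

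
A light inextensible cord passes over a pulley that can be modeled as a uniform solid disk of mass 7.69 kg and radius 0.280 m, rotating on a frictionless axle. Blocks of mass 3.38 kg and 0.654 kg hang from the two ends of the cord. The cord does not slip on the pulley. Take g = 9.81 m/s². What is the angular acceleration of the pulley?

I = ½MR² = (1/2)(7.69)(0.280)² = 0.3014 kg·m².
Heavier block: m₁g − T₁ = m₁a. Lighter block: T₂ − m₂g = m₂a.
Pulley: (T₁ − T₂)R = Iα = I(a/R), so T₁ − T₂ = (I/R²)a = (1/2)M_p a = 3.845·a.
Adding the three: (m₁ − m₂)g = (m₁ + m₂ + 3.845)a, so a = (3.38 − 0.654)(9.81)/(3.38 + 0.654 + 3.845) = 3.394 m/s².
α = a/R = 3.394/0.280 = 12.12 rad/s².

α ≈ 12.1 rad/s²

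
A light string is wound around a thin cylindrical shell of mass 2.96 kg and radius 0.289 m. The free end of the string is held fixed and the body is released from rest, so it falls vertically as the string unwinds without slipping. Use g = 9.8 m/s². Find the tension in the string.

T ≈ 14.5 N

Translation: Mg − T = Ma. Rotation about the center: TR = Iα with I = MR².
With a = αR: T = (I/R²)a = M a, so Mg = (1 + 1.000)Ma.
a = g/(1 + 1.000) = 9.8/2.000 = 4.900 m/s².
T = 1.000·M·a = (1.000)(2.96)(4.900) = 14.50 N.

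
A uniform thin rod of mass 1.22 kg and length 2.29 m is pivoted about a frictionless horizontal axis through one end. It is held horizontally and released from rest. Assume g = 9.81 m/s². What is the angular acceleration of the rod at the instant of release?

About the pivot, I = (1/3)ML² = (1/3)(1.22)(2.29)² = 2.133 kg·m².
The weight acts at the center, a distance L/2 = 1.145 m from the pivot; τ = Mg(L/2) = 13.70 N·m.
α = τ/I = 13.70/2.133 = 6.426 rad/s².

α ≈ 6.43 rad/s²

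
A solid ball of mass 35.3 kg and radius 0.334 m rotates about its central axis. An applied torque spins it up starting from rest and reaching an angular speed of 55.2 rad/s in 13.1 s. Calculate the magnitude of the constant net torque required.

I = (2/5)MR² = (2/5)(35.3)(0.334)² = 1.575 kg·m².
α = Δω/Δt = (55.2 − 0)/13.1 = 4.214 rad/s².
τ = Iα = (1.575)(4.214) = 6.637 N·m.

τ ≈ 6.64 N·m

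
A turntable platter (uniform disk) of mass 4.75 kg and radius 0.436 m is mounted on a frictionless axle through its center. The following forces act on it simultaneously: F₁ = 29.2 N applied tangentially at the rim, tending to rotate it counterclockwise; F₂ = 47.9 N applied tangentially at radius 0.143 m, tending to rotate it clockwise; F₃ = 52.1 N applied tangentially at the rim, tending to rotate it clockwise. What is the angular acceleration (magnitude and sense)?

α ≈ 37.3 rad/s², clockwise

I = ½MR² = (1/2)(4.75)(0.436)² = 0.4515 kg·m².
Taking counterclockwise as positive: τ₁ = +(29.2)(0.436) = +12.73 N·m; τ₂ = −(47.9)(0.143) = −6.850 N·m; τ₃ = −(52.1)(0.436) = −22.72 N·m.
Net torque τ = -16.83 N·m.
α = τ/I = -16.83/0.4515 = -37.29 rad/s².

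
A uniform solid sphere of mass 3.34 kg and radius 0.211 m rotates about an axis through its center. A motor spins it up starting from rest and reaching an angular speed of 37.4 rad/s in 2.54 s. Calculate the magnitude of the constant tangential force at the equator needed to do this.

F ≈ 4.15 N

I = (2/5)MR² = (2/5)(3.34)(0.211)² = 0.05948 kg·m².
α = Δω/Δt = (37.4 − 0)/2.54 = 14.72 rad/s².
The required torque is τ = Iα = (0.05948)(14.72) = 0.8758 N·m.
A tangential force at the equator gives τ = FR, so F = τ/R = 0.8758/0.211 = 4.151 N.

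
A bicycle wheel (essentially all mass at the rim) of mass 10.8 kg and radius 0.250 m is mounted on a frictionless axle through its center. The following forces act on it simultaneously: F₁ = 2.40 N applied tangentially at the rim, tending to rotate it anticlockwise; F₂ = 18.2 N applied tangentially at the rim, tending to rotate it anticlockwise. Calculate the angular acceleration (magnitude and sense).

I = MR² = (10.8)(0.250)² = 0.6750 kg·m².
Taking anticlockwise as positive: τ₁ = +(2.40)(0.250) = +0.6000 N·m; τ₂ = +(18.2)(0.250) = +4.550 N·m.
Net torque τ = 5.150 N·m.
α = τ/I = 5.150/0.6750 = 7.630 rad/s².

α ≈ 7.63 rad/s², anticlockwise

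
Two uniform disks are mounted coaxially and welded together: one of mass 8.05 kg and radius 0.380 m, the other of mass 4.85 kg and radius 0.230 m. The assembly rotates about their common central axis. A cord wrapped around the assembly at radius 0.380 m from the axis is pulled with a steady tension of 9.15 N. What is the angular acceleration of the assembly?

I = ½M₁R₁² + ½M₂R₂² = ½(8.05)(0.380)² + ½(4.85)(0.230)² = 0.7095 kg·m².
τ = F r = (9.15)(0.380) = 3.477 N·m.
α = τ/I = 3.477/0.7095 = 4.901 rad/s².

α ≈ 4.90 rad/s²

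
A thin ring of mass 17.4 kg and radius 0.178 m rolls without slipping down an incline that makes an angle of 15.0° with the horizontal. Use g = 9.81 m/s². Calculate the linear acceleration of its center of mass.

a ≈ 1.27 m/s²

Translation along the incline: Mg sinθ − f = Ma.
Rotation about the center: fR = Iα with I = MR². No-slip gives a = αR, so f = (I/R²)a = M a.
Substituting: Mg sinθ = (1 + 1.000)Ma, so a = g sinθ/(1 + 1.000) = (9.81) sin 15.0° / 2.000 = 1.270 m/s².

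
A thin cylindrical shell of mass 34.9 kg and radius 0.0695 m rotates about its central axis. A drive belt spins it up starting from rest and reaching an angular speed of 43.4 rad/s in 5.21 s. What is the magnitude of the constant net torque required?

I = MR² = (34.9)(0.0695)² = 0.1686 kg·m².
α = Δω/Δt = (43.4 − 0)/5.21 = 8.330 rad/s².
τ = Iα = (0.1686)(8.330) = 1.404 N·m.

τ ≈ 1.40 N·m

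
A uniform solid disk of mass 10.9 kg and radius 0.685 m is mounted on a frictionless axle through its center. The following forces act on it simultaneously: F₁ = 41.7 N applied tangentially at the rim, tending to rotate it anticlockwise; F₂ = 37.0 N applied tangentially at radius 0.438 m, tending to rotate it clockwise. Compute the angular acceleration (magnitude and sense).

I = ½MR² = (1/2)(10.9)(0.685)² = 2.557 kg·m².
Taking anticlockwise as positive: τ₁ = +(41.7)(0.685) = +28.56 N·m; τ₂ = −(37.0)(0.438) = −16.21 N·m.
Net torque τ = 12.36 N·m.
α = τ/I = 12.36/2.557 = 4.833 rad/s².

α ≈ 4.83 rad/s², anticlockwise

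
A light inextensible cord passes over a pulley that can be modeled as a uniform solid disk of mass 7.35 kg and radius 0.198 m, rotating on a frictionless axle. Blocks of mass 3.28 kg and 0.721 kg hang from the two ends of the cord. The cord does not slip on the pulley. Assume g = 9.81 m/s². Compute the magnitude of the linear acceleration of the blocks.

a ≈ 3.27 m/s²

I = ½MR² = (1/2)(7.35)(0.198)² = 0.1441 kg·m².
Heavier block: m₁g − T₁ = m₁a. Lighter block: T₂ − m₂g = m₂a.
Pulley: (T₁ − T₂)R = Iα = I(a/R), so T₁ − T₂ = (I/R²)a = (1/2)M_p a = 3.675·a.
Adding the three: (m₁ − m₂)g = (m₁ + m₂ + 3.675)a, so a = (3.28 − 0.721)(9.81)/(3.28 + 0.721 + 3.675) = 3.270 m/s².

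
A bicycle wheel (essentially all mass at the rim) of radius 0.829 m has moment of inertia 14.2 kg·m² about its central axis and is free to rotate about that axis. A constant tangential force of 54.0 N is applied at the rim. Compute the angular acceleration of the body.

α ≈ 3.15 rad/s²

τ = F R = (54.0)(0.829) = 44.77 N·m.
Newton's second law for rotation, τ = Iα, gives α = τ/I = 44.77/14.20 = 3.153 rad/s².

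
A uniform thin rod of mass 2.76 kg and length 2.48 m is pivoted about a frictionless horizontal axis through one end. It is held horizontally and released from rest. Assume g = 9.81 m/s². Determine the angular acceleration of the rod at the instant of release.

About the pivot, I = (1/3)ML² = (1/3)(2.76)(2.48)² = 5.658 kg·m².
The weight acts at the center, a distance L/2 = 1.240 m from the pivot; τ = Mg(L/2) = 33.57 N·m.
α = τ/I = 33.57/5.658 = 5.933 rad/s².

α ≈ 5.93 rad/s²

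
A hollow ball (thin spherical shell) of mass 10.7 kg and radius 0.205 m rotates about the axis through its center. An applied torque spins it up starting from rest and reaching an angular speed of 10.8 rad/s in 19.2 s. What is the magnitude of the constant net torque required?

I = (2/3)MR² = (2/3)(10.7)(0.205)² = 0.2998 kg·m².
α = Δω/Δt = (10.8 − 0)/19.2 = 0.5625 rad/s².
τ = Iα = (0.2998)(0.5625) = 0.1686 N·m.

τ ≈ 0.169 N·m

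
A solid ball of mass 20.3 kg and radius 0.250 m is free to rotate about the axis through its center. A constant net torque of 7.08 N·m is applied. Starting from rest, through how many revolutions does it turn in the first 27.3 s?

I = (2/5)MR² = (2/5)(20.3)(0.250)² = 0.5075 kg·m².
α = τ/I = 7.08/0.5075 = 13.95 rad/s².
θ = ½αt² = ½(13.95)(27.3)² = 5199 rad.
Revolutions = θ/(2π) = 827.4.

≈ 827 revolutions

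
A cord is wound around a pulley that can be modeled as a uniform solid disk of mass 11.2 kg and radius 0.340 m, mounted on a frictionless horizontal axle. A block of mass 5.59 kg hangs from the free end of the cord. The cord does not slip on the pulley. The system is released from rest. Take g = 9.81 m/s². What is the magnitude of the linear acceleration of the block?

a ≈ 4.90 m/s²

I = ½MR² = (1/2)(11.2)(0.340)² = 0.6474 kg·m².
Block: mg − T = ma. Pulley: TR = Iα. No-slip: a = αR, so T = (I/R²)a = 5.600·a.
Then mg = (m + 5.600)a, so a = (5.59)(9.81)/(5.59 + 5.600) = 4.901 m/s².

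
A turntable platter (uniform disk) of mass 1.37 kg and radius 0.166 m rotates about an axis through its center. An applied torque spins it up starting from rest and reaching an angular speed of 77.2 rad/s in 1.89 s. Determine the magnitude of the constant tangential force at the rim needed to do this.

I = ½MR² = (1/2)(1.37)(0.166)² = 0.01888 kg·m².
α = Δω/Δt = (77.2 − 0)/1.89 = 40.85 rad/s².
The required torque is τ = Iα = (0.01888)(40.85) = 0.7710 N·m.
A tangential force at the rim gives τ = FR, so F = τ/R = 0.7710/0.166 = 4.645 N.

F ≈ 4.64 N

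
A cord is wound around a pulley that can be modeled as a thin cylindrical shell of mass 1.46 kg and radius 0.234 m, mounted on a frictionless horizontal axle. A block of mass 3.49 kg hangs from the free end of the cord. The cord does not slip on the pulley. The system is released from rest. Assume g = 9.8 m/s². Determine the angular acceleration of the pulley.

α ≈ 29.5 rad/s²

I = MR² = (1.46)(0.234)² = 0.07994 kg·m².
Block: mg − T = ma. Pulley: TR = Iα. No-slip: a = αR, so T = (I/R²)a = 1.460·a.
Then mg = (m + 1.460)a, so a = (3.49)(9.8)/(3.49 + 1.460) = 6.909 m/s².
α = a/R = 6.909/0.234 = 29.53 rad/s².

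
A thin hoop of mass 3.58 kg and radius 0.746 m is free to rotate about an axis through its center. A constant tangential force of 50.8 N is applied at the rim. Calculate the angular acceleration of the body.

I = MR² = (3.58)(0.746)² = 1.992 kg·m².
τ = F R = (50.8)(0.746) = 37.90 N·m.
From τ = Iα: α = 37.90/1.992 = 19.02 rad/s².

α ≈ 19.0 rad/s²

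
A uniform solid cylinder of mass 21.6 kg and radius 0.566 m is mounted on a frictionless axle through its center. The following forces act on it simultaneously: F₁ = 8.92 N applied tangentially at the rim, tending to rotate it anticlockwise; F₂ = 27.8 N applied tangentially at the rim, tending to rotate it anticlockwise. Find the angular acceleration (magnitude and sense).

α ≈ 6.01 rad/s², anticlockwise

I = ½MR² = (1/2)(21.6)(0.566)² = 3.460 kg·m².
Taking anticlockwise as positive: τ₁ = +(8.92)(0.566) = +5.049 N·m; τ₂ = +(27.8)(0.566) = +15.73 N·m.
Net torque τ = 20.78 N·m.
α = τ/I = 20.78/3.460 = 6.007 rad/s².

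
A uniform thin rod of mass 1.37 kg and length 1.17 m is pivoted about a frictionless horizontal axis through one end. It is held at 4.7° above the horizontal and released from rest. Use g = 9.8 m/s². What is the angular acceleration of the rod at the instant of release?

About the pivot, I = (1/3)ML² = (1/3)(1.37)(1.17)² = 0.6251 kg·m².
The weight acts at the center, a distance L/2 = 0.5850 m from the pivot; τ = Mg(L/2) cos 4.7° = 7.828 N·m.
α = τ/I = 7.828/0.6251 = 12.52 rad/s².
(Equivalently α = (3g/(2L)) cos 4.7° = 12.52 rad/s².)

α ≈ 12.5 rad/s²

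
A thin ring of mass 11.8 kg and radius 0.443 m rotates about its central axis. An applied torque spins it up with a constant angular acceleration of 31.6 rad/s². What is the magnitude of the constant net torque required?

τ ≈ 73.2 N·m

I = MR² = (11.8)(0.443)² = 2.316 kg·m².
τ = Iα = (2.316)(31.60) = 73.18 N·m.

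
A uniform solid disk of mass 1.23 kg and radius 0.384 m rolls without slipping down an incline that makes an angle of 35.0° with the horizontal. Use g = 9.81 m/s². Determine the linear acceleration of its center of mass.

a ≈ 3.75 m/s²

Translation along the incline: Mg sinθ − f = Ma.
Rotation about the center: fR = Iα with I = ½MR². No-slip gives a = αR, so f = (I/R²)a = (1/2)M a.
Substituting: Mg sinθ = (1 + 0.5000)Ma, so a = g sinθ/(1 + 0.5000) = (9.81) sin 35.0° / 1.500 = 3.751 m/s².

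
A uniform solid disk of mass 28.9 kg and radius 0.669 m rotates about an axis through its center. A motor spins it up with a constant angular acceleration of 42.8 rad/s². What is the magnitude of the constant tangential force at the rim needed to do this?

F ≈ 414 N

I = ½MR² = (1/2)(28.9)(0.669)² = 6.467 kg·m².
The required torque is τ = Iα = (6.467)(42.80) = 276.8 N·m.
A tangential force at the rim gives τ = FR, so F = τ/R = 276.8/0.669 = 413.7 N.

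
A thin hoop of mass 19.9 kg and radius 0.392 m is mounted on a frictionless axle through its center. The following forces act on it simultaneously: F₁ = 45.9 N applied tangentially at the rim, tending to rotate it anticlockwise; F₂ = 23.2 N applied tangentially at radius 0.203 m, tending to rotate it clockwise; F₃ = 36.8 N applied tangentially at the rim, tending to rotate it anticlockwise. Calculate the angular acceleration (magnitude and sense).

I = MR² = (19.9)(0.392)² = 3.058 kg·m².
Taking anticlockwise as positive: τ₁ = +(45.9)(0.392) = +17.99 N·m; τ₂ = −(23.2)(0.203) = −4.710 N·m; τ₃ = +(36.8)(0.392) = +14.43 N·m.
Net torque τ = 27.71 N·m.
α = τ/I = 27.71/3.058 = 9.061 rad/s².

α ≈ 9.06 rad/s², anticlockwise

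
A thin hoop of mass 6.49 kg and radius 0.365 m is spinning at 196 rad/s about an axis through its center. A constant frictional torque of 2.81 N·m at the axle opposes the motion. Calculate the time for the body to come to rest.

I = MR² = (6.49)(0.365)² = 0.8646 kg·m².
The net torque has magnitude 2.81 N·m, opposing ω.
|α| = τ/I = 2.810/0.8646 = 3.250 rad/s² (deceleration).
0 = ω₀ − |α|t ⇒ t = ω₀/|α| = 196/3.250 = 60.31 s.

t ≈ 60.3 s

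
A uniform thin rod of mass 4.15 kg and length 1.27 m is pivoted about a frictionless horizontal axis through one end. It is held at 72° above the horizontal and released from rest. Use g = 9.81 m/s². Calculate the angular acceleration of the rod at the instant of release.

α ≈ 3.58 rad/s²

About the pivot, I = (1/3)ML² = (1/3)(4.15)(1.27)² = 2.231 kg·m².
The weight acts at the center, a distance L/2 = 0.6350 m from the pivot; τ = Mg(L/2) cos 72° = 7.989 N·m.
α = τ/I = 7.989/2.231 = 3.580 rad/s².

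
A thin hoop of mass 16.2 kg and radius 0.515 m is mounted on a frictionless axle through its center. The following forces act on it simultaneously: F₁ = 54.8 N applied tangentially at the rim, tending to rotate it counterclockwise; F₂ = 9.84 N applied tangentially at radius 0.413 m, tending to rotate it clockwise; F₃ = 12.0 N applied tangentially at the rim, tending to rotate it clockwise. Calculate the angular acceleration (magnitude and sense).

I = MR² = (16.2)(0.515)² = 4.297 kg·m².
Taking counterclockwise as positive: τ₁ = +(54.8)(0.515) = +28.22 N·m; τ₂ = −(9.84)(0.413) = −4.064 N·m; τ₃ = −(12.0)(0.515) = −6.180 N·m.
Net torque τ = 17.98 N·m.
α = τ/I = 17.98/4.297 = 4.184 rad/s².

α ≈ 4.18 rad/s², counterclockwise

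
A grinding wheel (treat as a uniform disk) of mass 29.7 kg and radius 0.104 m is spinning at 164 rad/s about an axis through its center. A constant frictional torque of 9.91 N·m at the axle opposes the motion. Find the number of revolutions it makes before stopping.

≈ 34.7 revolutions

I = ½MR² = (1/2)(29.7)(0.104)² = 0.1606 kg·m².
The net torque has magnitude 9.91 N·m, opposing ω.
|α| = τ/I = 9.910/0.1606 = 61.70 rad/s² (deceleration).
ω² = ω₀² − 2|α|θ with ω = 0 ⇒ θ = ω₀²/(2|α|) = 218.0 rad = 34.69 rev.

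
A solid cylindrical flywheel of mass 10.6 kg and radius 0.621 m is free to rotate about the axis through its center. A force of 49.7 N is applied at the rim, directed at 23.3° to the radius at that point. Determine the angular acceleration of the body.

I = ½MR² = (1/2)(10.6)(0.621)² = 2.044 kg·m².
Only the tangential component produces torque: τ = F R sinθ = (49.7)(0.621) sin 23.3° = 12.21 N·m.
From τ = Iα: α = 12.21/2.044 = 5.973 rad/s².

α ≈ 5.97 rad/s²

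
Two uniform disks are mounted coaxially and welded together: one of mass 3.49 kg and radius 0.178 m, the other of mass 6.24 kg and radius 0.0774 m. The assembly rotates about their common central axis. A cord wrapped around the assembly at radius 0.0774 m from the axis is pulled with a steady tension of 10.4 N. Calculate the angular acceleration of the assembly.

I = ½M₁R₁² + ½M₂R₂² = ½(3.49)(0.178)² + ½(6.24)(0.0774)² = 0.07398 kg·m².
τ = F r = (10.4)(0.0774) = 0.8050 N·m.
α = τ/I = 0.8050/0.07398 = 10.88 rad/s².

α ≈ 10.9 rad/s²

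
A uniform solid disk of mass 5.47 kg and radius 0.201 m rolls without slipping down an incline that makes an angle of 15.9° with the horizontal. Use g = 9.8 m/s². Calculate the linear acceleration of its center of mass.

a ≈ 1.79 m/s²

Translation along the incline: Mg sinθ − f = Ma.
Rotation about the center: fR = Iα with I = ½MR². No-slip gives a = αR, so f = (I/R²)a = (1/2)M a.
Substituting: Mg sinθ = (1 + 0.5000)Ma, so a = g sinθ/(1 + 0.5000) = (9.8) sin 15.9° / 1.500 = 1.790 m/s².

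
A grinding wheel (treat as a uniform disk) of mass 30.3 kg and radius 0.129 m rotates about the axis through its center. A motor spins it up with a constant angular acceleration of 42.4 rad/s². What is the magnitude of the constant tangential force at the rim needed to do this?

I = ½MR² = (1/2)(30.3)(0.129)² = 0.2521 kg·m².
The required torque is τ = Iα = (0.2521)(42.40) = 10.69 N·m.
A tangential force at the rim gives τ = FR, so F = τ/R = 10.69/0.129 = 82.86 N.

F ≈ 82.9 N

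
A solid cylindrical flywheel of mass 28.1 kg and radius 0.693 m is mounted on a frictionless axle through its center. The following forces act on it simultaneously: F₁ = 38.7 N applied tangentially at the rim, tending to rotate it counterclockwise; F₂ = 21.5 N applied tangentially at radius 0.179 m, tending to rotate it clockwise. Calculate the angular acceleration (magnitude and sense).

I = ½MR² = (1/2)(28.1)(0.693)² = 6.747 kg·m².
Taking counterclockwise as positive: τ₁ = +(38.7)(0.693) = +26.82 N·m; τ₂ = −(21.5)(0.179) = −3.849 N·m.
Net torque τ = 22.97 N·m.
α = τ/I = 22.97/6.747 = 3.404 rad/s².

α ≈ 3.40 rad/s², counterclockwise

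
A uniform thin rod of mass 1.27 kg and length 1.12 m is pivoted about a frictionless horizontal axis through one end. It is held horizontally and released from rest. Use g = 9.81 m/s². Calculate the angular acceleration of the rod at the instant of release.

α ≈ 13.1 rad/s²

About the pivot, I = (1/3)ML² = (1/3)(1.27)(1.12)² = 0.5310 kg·m².
The weight acts at the center, a distance L/2 = 0.5600 m from the pivot; τ = Mg(L/2) = 6.977 N·m.
α = τ/I = 6.977/0.5310 = 13.14 rad/s².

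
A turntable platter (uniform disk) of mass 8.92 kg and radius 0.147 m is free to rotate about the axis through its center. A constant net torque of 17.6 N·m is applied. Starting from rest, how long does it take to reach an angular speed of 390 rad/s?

t ≈ 2.14 s

I = ½MR² = (1/2)(8.92)(0.147)² = 0.09638 kg·m².
α = τ/I = 17.6/0.09638 = 182.6 rad/s².
ω = αt ⇒ t = ω/α = 390/182.6 = 2.136 s.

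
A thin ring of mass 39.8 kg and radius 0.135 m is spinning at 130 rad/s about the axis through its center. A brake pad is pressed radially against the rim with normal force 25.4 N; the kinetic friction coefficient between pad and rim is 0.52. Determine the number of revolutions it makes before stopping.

I = MR² = (39.8)(0.135)² = 0.7254 kg·m².
Friction force f = μN = (0.52)(25.4) = 13.21 N at the rim; torque magnitude τ = fR = 1.783 N·m, opposing ω.
|α| = τ/I = 1.783/0.7254 = 2.458 rad/s² (deceleration).
ω² = ω₀² − 2|α|θ with ω = 0 ⇒ θ = ω₀²/(2|α|) = 3437 rad = 547.1 rev.

≈ 547 revolutions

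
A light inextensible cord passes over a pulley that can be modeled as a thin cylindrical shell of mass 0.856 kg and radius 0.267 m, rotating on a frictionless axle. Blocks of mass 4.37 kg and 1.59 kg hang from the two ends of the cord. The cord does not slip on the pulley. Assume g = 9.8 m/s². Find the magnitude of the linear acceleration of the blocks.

I = MR² = (0.856)(0.267)² = 0.06102 kg·m².
Heavier block: m₁g − T₁ = m₁a. Lighter block: T₂ − m₂g = m₂a.
Pulley: (T₁ − T₂)R = Iα = I(a/R), so T₁ − T₂ = (I/R²)a = 1·M_p a = 0.8560·a.
Adding the three: (m₁ − m₂)g = (m₁ + m₂ + 0.8560)a, so a = (4.37 − 1.59)(9.8)/(4.37 + 1.59 + 0.8560) = 3.997 m/s².

a ≈ 4.00 m/s²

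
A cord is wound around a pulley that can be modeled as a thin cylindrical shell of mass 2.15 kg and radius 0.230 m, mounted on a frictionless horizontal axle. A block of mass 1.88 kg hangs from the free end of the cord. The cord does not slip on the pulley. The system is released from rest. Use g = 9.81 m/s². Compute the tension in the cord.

I = MR² = (2.15)(0.230)² = 0.1137 kg·m².
Block: mg − T = ma. Pulley: TR = Iα. No-slip: a = αR, so T = (I/R²)a = 2.150·a.
Then mg = (m + 2.150)a, so a = (1.88)(9.81)/(1.88 + 2.150) = 4.576 m/s².
T = 2.150·a = 9.839 N.

T ≈ 9.84 N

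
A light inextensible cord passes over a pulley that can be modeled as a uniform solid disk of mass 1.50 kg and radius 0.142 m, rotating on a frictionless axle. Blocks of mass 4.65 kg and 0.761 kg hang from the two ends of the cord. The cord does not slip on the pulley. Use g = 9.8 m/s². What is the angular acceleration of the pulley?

α ≈ 43.6 rad/s²

I = ½MR² = (1/2)(1.50)(0.142)² = 0.01512 kg·m².
Heavier block: m₁g − T₁ = m₁a. Lighter block: T₂ − m₂g = m₂a.
Pulley: (T₁ − T₂)R = Iα = I(a/R), so T₁ − T₂ = (I/R²)a = (1/2)M_p a = 0.7500·a.
Adding the three: (m₁ − m₂)g = (m₁ + m₂ + 0.7500)a, so a = (4.65 − 0.761)(9.8)/(4.65 + 0.761 + 0.7500) = 6.186 m/s².
α = a/R = 6.186/0.142 = 43.56 rad/s².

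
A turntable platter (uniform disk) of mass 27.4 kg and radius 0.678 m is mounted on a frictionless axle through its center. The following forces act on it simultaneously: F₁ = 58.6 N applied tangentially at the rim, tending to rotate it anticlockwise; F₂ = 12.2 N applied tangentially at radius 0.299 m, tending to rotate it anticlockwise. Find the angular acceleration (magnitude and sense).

I = ½MR² = (1/2)(27.4)(0.678)² = 6.298 kg·m².
Taking anticlockwise as positive: τ₁ = +(58.6)(0.678) = +39.73 N·m; τ₂ = +(12.2)(0.299) = +3.648 N·m.
Net torque τ = 43.38 N·m.
α = τ/I = 43.38/6.298 = 6.888 rad/s².

α ≈ 6.89 rad/s², anticlockwise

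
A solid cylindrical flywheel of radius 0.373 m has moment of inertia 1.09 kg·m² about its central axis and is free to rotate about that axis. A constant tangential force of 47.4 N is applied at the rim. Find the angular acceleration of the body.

τ = F R = (47.4)(0.373) = 17.68 N·m.
From τ = Iα: α = 17.68/1.090 = 16.22 rad/s².

α ≈ 16.2 rad/s²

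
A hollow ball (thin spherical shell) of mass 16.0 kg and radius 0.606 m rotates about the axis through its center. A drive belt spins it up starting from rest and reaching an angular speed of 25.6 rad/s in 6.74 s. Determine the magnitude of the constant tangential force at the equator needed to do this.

F ≈ 24.6 N

I = (2/3)MR² = (2/3)(16.0)(0.606)² = 3.917 kg·m².
α = Δω/Δt = (25.6 − 0)/6.74 = 3.798 rad/s².
The required torque is τ = Iα = (3.917)(3.798) = 14.88 N·m.
A tangential force at the equator gives τ = FR, so F = τ/R = 14.88/0.606 = 24.55 N.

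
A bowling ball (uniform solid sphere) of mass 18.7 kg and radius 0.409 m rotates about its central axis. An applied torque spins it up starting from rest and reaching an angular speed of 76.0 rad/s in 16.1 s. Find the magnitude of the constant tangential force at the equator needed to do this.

F ≈ 14.4 N

I = (2/5)MR² = (2/5)(18.7)(0.409)² = 1.251 kg·m².
α = Δω/Δt = (76.0 − 0)/16.1 = 4.720 rad/s².
The required torque is τ = Iα = (1.251)(4.720) = 5.907 N·m.
A tangential force at the equator gives τ = FR, so F = τ/R = 5.907/0.409 = 14.44 N.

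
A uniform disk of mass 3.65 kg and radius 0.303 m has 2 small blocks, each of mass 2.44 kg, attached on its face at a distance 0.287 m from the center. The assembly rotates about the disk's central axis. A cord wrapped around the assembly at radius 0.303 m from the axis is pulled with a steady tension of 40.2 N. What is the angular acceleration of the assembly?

α ≈ 21.4 rad/s²

I_disk = ½MR² = ½(3.65)(0.303)² = 0.1676 kg·m².
I_blocks = 2·m·r² = 2(2.44)(0.287)² = 0.4020 kg·m².
Total I = 0.5695 kg·m².
τ = F r = (40.2)(0.303) = 12.18 N·m.
α = τ/I = 12.18/0.5695 = 21.39 rad/s².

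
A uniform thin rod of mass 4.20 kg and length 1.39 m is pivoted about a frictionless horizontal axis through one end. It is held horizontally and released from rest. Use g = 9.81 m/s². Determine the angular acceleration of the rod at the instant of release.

About the pivot, I = (1/3)ML² = (1/3)(4.20)(1.39)² = 2.705 kg·m².
The weight acts at the center, a distance L/2 = 0.6950 m from the pivot; τ = Mg(L/2) = 28.64 N·m.
α = τ/I = 28.64/2.705 = 10.59 rad/s².

α ≈ 10.6 rad/s²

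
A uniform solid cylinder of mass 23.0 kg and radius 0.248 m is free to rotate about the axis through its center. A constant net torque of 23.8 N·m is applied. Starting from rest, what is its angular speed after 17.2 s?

I = ½MR² = (1/2)(23.0)(0.248)² = 0.7073 kg·m².
α = τ/I = 23.8/0.7073 = 33.65 rad/s².
ω = ω₀ + αt = 0 + (33.65)(17.2) = 578.8 rad/s.

ω ≈ 579 rad/s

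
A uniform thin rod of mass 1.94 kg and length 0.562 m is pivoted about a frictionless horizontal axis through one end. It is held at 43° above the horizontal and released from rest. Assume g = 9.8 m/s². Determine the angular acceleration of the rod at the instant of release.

α ≈ 19.1 rad/s²

About the pivot, I = (1/3)ML² = (1/3)(1.94)(0.562)² = 0.2042 kg·m².
The weight acts at the center, a distance L/2 = 0.2810 m from the pivot; τ = Mg(L/2) cos 43° = 3.907 N·m.
α = τ/I = 3.907/0.2042 = 19.13 rad/s².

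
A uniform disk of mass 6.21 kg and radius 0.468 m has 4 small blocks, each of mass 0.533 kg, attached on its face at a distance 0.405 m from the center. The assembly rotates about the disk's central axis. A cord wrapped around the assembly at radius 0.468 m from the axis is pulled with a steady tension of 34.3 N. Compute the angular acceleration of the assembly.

I_disk = ½MR² = ½(6.21)(0.468)² = 0.6801 kg·m².
I_blocks = 4·m·r² = 4(0.533)(0.405)² = 0.3497 kg·m².
Total I = 1.030 kg·m².
τ = F r = (34.3)(0.468) = 16.05 N·m.
α = τ/I = 16.05/1.030 = 15.59 rad/s².

α ≈ 15.6 rad/s²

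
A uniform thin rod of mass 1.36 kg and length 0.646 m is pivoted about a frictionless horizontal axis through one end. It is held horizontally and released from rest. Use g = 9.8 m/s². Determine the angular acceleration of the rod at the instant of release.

About the pivot, I = (1/3)ML² = (1/3)(1.36)(0.646)² = 0.1892 kg·m².
The weight acts at the center, a distance L/2 = 0.3230 m from the pivot; τ = Mg(L/2) = 4.305 N·m.
α = τ/I = 4.305/0.1892 = 22.76 rad/s².

α ≈ 22.8 rad/s²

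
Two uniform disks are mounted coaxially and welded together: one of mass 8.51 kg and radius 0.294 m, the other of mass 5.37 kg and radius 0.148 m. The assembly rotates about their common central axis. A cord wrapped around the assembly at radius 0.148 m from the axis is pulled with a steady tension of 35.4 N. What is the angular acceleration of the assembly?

α ≈ 12.3 rad/s²

I = ½M₁R₁² + ½M₂R₂² = ½(8.51)(0.294)² + ½(5.37)(0.148)² = 0.4266 kg·m².
τ = F r = (35.4)(0.148) = 5.239 N·m.
α = τ/I = 5.239/0.4266 = 12.28 rad/s².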